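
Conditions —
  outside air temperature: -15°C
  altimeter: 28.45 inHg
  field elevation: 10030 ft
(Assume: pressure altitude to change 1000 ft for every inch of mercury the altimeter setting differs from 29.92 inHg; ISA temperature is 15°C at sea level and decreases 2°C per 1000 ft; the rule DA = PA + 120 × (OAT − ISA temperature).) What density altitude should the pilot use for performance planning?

Pressure altitude = 10030 + (29.92 − 28.45) × 1000 = 10030 + (+1470) = 11500 ft.
ISA temperature at 11500 ft = 15 − 2 × (11500/1000) = -8°C.
ISA deviation = -15 − (-8) = -7°C.
Density altitude = 11500 + 120 × (-7) = 10660 ft.

10660 ft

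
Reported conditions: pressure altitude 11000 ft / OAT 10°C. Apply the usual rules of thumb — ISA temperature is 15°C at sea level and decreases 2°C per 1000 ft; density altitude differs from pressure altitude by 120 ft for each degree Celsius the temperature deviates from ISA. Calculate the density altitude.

ISA temperature at 11000 ft = 15 − 2 × (11000/1000) = -7°C.
ISA deviation = 10 − (-7) = +17°C.
Density altitude = 11000 + 120 × (17) = 11000 + (+2040) = 13040 ft.

13040 ft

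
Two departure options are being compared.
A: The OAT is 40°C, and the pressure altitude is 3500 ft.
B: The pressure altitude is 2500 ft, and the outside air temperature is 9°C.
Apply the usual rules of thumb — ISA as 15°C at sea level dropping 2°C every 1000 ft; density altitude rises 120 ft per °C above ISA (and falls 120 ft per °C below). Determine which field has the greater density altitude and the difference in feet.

A: ISA temp = 8°C, deviation +32°C, DA = 3500 + 120 × 32 = 7340 ft.
B: ISA temp = 10°C, deviation -1°C, DA = 2500 + 120 × (-1) = 2380 ft.
A is higher by 7340 − 2380 = 4960 ft.

A by 4960 ft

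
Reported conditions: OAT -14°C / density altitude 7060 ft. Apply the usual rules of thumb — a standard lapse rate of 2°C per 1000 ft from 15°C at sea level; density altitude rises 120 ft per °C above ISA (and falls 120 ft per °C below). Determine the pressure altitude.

8500 ft

DA = PA + 120 × (OAT − (15 − 2·PA/1000)) = PA + 120·OAT − 1800 + 0.24·PA = 1.24·PA + 120·OAT − 1800.
So 1.24·PA = 7060 − 120 × (-14) + 1800 = 10540.
PA = 10540 / 1.24 = 8500 ft.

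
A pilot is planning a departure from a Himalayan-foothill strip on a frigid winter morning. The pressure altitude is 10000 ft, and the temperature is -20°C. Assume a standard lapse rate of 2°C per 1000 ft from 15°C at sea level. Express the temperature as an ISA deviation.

ISA temperature at 10000 ft = 15 − 2 × (10000/1000) = -5°C.
Deviation = OAT − ISA = -20 − (-5) = -15°C.

ISA-15°C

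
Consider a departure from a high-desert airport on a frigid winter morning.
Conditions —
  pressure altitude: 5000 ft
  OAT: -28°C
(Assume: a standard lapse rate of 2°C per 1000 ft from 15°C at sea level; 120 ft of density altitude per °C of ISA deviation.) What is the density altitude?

1040 ft

ISA temperature at 5000 ft = 15 − 2 × (5000/1000) = 5°C.
ISA deviation = -28 − 5 = -33°C.
Density altitude = 5000 + 120 × (-33) = 5000 + (-3960) = 1040 ft.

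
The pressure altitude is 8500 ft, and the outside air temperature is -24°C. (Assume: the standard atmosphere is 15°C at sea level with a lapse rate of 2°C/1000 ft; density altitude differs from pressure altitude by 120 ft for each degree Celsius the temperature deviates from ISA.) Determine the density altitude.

ISA temperature at 8500 ft = 15 − 2 × (8500/1000) = -2°C.
ISA deviation = -24 − (-2) = -22°C.
Density altitude = 8500 + 120 × (-22) = 8500 + (-2640) = 5860 ft.

5860 ft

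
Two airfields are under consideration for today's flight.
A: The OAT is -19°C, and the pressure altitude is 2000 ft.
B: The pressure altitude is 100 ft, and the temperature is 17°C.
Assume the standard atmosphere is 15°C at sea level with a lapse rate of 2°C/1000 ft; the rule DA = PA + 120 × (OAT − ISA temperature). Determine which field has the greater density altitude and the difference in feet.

A: ISA temp = 11°C, deviation -30°C, DA = 2000 + 120 × (-30) = -1600 ft.
B: ISA temp = 14.8°C, deviation +2.2°C, DA = 100 + 120 × 2.2 = 364 ft.
B is higher by 364 − (-1600) = 1964 ft.

B by 1964 ft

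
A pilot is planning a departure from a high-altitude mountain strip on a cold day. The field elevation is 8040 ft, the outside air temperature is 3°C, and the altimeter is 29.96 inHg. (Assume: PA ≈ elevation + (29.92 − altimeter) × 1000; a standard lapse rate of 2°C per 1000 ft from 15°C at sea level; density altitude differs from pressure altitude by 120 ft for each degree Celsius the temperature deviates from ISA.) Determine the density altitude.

Pressure altitude = 8040 + (29.92 − 29.96) × 1000 = 8040 + (-40) = 8000 ft.
ISA temperature at 8000 ft = 15 − 2 × (8000/1000) = -1°C.
ISA deviation = 3 − (-1) = +4°C.
Density altitude = 8000 + 120 × (4) = 8480 ft.

8480 ft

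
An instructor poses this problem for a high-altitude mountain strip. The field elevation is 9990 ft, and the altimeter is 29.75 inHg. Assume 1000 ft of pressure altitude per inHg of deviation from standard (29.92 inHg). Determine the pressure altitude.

10160 ft

Pressure correction = (29.92 − 29.75) × 1000 = +170 ft.
Pressure altitude = 9990 + (+170) = 10160 ft.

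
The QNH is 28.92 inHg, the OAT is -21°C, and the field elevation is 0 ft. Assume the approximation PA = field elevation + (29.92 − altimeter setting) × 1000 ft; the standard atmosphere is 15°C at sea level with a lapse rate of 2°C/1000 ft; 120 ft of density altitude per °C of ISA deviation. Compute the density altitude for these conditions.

-3080 ft

Pressure altitude = 0 + (29.92 − 28.92) × 1000 = 0 + (+1000) = 1000 ft.
ISA temperature at 1000 ft = 15 − 2 × (1000/1000) = 13°C.
ISA deviation = -21 − 13 = -34°C.
Density altitude = 1000 + 120 × (-34) = -3080 ft.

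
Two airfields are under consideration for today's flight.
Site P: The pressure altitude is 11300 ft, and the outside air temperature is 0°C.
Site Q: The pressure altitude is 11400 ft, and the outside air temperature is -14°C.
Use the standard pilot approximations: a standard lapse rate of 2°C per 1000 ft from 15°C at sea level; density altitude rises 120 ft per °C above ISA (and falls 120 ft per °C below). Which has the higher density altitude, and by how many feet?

Site P by 1556 ft

Site P: ISA temp = -7.6°C, deviation +7.6°C, DA = 11300 + 120 × 7.6 = 12212 ft.
Site Q: ISA temp = -7.8°C, deviation -6.2°C, DA = 11400 + 120 × (-6.2) = 10656 ft.
Site P is higher by 12212 − 10656 = 1556 ft.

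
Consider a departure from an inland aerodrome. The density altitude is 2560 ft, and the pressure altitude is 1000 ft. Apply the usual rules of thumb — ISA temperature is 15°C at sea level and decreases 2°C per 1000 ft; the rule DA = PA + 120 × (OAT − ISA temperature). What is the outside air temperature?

26°C

Density altitude − pressure altitude = 2560 − 1000 = +1560 ft.
At 120 ft/°C that is an ISA deviation of 1560/120 = +13°C.
ISA temperature at 1000 ft = 15 − 2 × (1000/1000) = 13°C.
OAT = ISA + deviation = 13 + (+13) = 26°C.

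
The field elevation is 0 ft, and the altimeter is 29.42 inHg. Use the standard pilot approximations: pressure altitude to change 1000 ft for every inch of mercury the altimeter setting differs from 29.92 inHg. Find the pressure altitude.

500 ft

Pressure correction = (29.92 − 29.42) × 1000 = +500 ft.
Pressure altitude = 0 + (+500) = 500 ft.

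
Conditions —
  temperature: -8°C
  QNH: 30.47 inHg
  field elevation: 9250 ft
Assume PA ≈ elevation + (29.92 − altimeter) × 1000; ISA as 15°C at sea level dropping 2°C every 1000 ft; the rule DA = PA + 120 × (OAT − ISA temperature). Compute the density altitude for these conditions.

Pressure altitude = 9250 + (29.92 − 30.47) × 1000 = 9250 + (-550) = 8700 ft.
ISA temperature at 8700 ft = 15 − 2 × (8700/1000) = -2.4°C.
ISA deviation = -8 − (-2.4) = -5.6°C.
Density altitude = 8700 + 120 × (-5.6) = 8028 ft.

8028 ft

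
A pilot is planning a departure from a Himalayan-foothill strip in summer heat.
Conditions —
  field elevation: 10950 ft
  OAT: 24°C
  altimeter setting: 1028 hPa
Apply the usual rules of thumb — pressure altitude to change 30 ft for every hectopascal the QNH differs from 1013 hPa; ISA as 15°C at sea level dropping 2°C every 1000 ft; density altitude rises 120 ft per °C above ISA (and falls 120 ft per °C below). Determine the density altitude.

Pressure altitude = 10950 + (1013 − 1028) × 30 = 10950 + (-450) = 10500 ft.
ISA temperature at 10500 ft = 15 − 2 × (10500/1000) = -6°C.
ISA deviation = 24 − (-6) = +30°C.
Density altitude = 10500 + 120 × (30) = 14100 ft.

14100 ft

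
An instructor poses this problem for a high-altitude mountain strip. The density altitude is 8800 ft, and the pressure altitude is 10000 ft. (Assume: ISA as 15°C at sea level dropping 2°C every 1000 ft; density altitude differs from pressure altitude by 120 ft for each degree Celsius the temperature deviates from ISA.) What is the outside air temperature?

Density altitude − pressure altitude = 8800 − 10000 = -1200 ft.
At 120 ft/°C that is an ISA deviation of -1200/120 = -10°C.
ISA temperature at 10000 ft = 15 − 2 × (10000/1000) = -5°C.
OAT = ISA + deviation = -5 + (-10) = -15°C.

-15°C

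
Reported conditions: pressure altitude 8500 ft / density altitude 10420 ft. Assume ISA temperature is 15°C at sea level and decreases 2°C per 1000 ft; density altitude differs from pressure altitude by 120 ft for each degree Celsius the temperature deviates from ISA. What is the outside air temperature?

Density altitude − pressure altitude = 10420 − 8500 = +1920 ft.
At 120 ft/°C that is an ISA deviation of 1920/120 = +16°C.
ISA temperature at 8500 ft = 15 − 2 × (8500/1000) = -2°C.
OAT = ISA + deviation = -2 + (+16) = 14°C.

14°C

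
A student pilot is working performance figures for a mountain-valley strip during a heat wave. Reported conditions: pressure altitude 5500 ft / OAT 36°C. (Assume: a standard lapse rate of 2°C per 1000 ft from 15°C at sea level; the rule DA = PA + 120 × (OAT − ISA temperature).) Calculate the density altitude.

9340 ft

ISA temperature at 5500 ft = 15 − 2 × (5500/1000) = 4°C.
ISA deviation = 36 − 4 = +32°C.
Density altitude = 5500 + 120 × (32) = 5500 + (+3840) = 9340 ft.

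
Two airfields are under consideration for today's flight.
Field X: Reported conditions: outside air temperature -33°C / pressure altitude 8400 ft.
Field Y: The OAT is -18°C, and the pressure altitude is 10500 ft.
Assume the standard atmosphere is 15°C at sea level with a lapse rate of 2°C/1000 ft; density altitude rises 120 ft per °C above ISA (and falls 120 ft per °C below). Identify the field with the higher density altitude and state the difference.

Field Y by 4404 ft

Field X: ISA temp = -1.8°C, deviation -31.2°C, DA = 8400 + 120 × (-31.2) = 4656 ft.
Field Y: ISA temp = -6°C, deviation -12°C, DA = 10500 + 120 × (-12) = 9060 ft.
Field Y is higher by 9060 − 4656 = 4404 ft.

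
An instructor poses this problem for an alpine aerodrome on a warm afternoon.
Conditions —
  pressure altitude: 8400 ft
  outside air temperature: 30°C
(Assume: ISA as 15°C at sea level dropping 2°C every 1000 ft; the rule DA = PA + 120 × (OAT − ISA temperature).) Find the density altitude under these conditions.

12216 ft

ISA temperature at 8400 ft = 15 − 2 × (8400/1000) = -1.8°C.
ISA deviation = 30 − (-1.8) = +31.8°C.
Density altitude = 8400 + 120 × (31.8) = 8400 + (+3816) = 12216 ft.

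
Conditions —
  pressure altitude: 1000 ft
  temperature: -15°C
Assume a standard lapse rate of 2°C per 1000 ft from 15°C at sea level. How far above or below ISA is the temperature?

ISA temperature at 1000 ft = 15 − 2 × (1000/1000) = 13°C.
Deviation = OAT − ISA = -15 − 13 = -28°C.

ISA-28°C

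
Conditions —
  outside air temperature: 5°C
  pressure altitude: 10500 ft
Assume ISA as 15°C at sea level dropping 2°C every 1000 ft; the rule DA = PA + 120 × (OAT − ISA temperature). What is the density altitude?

ISA temperature at 10500 ft = 15 − 2 × (10500/1000) = -6°C.
ISA deviation = 5 − (-6) = +11°C.
Density altitude = 10500 + 120 × (11) = 10500 + (+1320) = 11820 ft.

11820 ft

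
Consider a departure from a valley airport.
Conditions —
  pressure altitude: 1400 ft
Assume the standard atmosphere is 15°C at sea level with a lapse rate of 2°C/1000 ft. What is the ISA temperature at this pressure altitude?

ISA temperature = 15 − 2 × (1400/1000) = 15 − 2.8 = 12.2°C.

12.2°C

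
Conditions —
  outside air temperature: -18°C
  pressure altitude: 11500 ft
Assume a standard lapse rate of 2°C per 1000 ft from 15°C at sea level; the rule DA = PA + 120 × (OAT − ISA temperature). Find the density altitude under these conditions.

10300 ft

ISA temperature at 11500 ft = 15 − 2 × (11500/1000) = -8°C.
ISA deviation = -18 − (-8) = -10°C.
Density altitude = 11500 + 120 × (-10) = 11500 + (-1200) = 10300 ft.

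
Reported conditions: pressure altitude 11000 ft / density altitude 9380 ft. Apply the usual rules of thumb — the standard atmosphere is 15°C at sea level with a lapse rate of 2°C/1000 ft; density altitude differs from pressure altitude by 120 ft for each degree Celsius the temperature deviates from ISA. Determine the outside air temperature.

-20.5°C

Density altitude − pressure altitude = 9380 − 11000 = -1620 ft.
At 120 ft/°C that is an ISA deviation of -1620/120 = -13.5°C.
ISA temperature at 11000 ft = 15 − 2 × (11000/1000) = -7°C.
OAT = ISA + deviation = -7 + (-13.5) = -20.5°C.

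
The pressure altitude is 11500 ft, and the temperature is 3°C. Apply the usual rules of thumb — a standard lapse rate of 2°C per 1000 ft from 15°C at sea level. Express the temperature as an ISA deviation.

ISA temperature at 11500 ft = 15 − 2 × (11500/1000) = -8°C.
Deviation = OAT − ISA = 3 − (-8) = +11°C.

ISA+11°C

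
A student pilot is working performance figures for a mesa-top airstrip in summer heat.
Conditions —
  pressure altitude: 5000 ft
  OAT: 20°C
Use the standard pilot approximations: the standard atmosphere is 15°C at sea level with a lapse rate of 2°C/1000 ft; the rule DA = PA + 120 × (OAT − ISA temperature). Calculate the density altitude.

6800 ft

ISA temperature at 5000 ft = 15 − 2 × (5000/1000) = 5°C.
ISA deviation = 20 − 5 = +15°C.
Density altitude = 5000 + 120 × (15) = 5000 + (+1800) = 6800 ft.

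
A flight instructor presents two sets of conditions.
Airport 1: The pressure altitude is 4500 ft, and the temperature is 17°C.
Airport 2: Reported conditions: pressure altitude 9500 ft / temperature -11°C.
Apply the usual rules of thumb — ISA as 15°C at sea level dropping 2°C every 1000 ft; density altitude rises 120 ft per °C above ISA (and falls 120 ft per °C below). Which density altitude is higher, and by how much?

Airport 2 by 2840 ft

Airport 1: ISA temp = 6°C, deviation +11°C, DA = 4500 + 120 × 11 = 5820 ft.
Airport 2: ISA temp = -4°C, deviation -7°C, DA = 9500 + 120 × (-7) = 8660 ft.
Airport 2 is higher by 8660 − 5820 = 2840 ft.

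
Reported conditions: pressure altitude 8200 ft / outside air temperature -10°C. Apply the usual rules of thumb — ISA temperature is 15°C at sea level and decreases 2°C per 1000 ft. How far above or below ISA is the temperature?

ISA-8.6°C

ISA temperature at 8200 ft = 15 − 2 × (8200/1000) = -1.4°C.
Deviation = OAT − ISA = -10 − (-1.4) = -8.6°C.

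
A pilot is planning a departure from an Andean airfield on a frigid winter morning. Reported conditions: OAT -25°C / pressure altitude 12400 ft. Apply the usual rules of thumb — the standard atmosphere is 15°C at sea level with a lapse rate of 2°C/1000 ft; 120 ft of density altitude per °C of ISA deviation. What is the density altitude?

ISA temperature at 12400 ft = 15 − 2 × (12400/1000) = -9.8°C.
ISA deviation = -25 − (-9.8) = -15.2°C.
Density altitude = 12400 + 120 × (-15.2) = 12400 + (-1824) = 10576 ft.

10576 ft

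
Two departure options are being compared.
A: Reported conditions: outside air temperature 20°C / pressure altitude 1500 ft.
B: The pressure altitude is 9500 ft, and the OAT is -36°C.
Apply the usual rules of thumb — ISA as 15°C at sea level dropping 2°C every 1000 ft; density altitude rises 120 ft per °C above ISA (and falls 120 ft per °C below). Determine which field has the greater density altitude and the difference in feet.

A: ISA temp = 12°C, deviation +8°C, DA = 1500 + 120 × 8 = 2460 ft.
B: ISA temp = -4°C, deviation -32°C, DA = 9500 + 120 × (-32) = 5660 ft.
B is higher by 5660 − 2460 = 3200 ft.

B by 3200 ft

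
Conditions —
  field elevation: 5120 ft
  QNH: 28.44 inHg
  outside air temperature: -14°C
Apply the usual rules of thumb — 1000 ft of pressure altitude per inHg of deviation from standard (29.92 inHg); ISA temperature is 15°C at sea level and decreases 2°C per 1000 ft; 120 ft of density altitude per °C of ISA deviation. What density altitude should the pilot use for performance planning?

Pressure altitude = 5120 + (29.92 − 28.44) × 1000 = 5120 + (+1480) = 6600 ft.
ISA temperature at 6600 ft = 15 − 2 × (6600/1000) = 1.8°C.
ISA deviation = -14 − 1.8 = -15.8°C.
Density altitude = 6600 + 120 × (-15.8) = 4704 ft.

4704 ft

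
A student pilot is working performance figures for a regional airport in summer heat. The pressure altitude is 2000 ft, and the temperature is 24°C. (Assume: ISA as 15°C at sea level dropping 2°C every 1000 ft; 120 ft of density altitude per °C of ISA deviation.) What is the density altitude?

ISA temperature at 2000 ft = 15 − 2 × (2000/1000) = 11°C.
ISA deviation = 24 − 11 = +13°C.
Density altitude = 2000 + 120 × (13) = 2000 + (+1560) = 3560 ft.

3560 ft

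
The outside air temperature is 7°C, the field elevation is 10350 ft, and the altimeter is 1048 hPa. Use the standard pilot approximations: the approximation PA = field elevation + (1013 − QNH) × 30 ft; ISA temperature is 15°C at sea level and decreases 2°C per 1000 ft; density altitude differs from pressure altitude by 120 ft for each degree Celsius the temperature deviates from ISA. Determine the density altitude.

Pressure altitude = 10350 + (1013 − 1048) × 30 = 10350 + (-1050) = 9300 ft.
ISA temperature at 9300 ft = 15 − 2 × (9300/1000) = -3.6°C.
ISA deviation = 7 − (-3.6) = +10.6°C.
Density altitude = 9300 + 120 × (10.6) = 10572 ft.

10572 ft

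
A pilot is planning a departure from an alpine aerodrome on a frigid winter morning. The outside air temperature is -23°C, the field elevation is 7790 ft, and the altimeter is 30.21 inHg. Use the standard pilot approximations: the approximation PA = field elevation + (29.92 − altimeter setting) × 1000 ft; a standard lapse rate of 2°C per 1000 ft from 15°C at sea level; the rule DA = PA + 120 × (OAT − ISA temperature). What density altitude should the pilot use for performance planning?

4740 ft

Pressure altitude = 7790 + (29.92 − 30.21) × 1000 = 7790 + (-290) = 7500 ft.
ISA temperature at 7500 ft = 15 − 2 × (7500/1000) = 0°C.
ISA deviation = -23 − 0 = -23°C.
Density altitude = 7500 + 120 × (-23) = 4740 ft.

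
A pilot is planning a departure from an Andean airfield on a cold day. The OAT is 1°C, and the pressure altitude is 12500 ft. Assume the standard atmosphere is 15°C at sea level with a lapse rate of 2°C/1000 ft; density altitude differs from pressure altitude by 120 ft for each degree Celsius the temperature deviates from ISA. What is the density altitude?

ISA temperature at 12500 ft = 15 − 2 × (12500/1000) = -10°C.
ISA deviation = 1 − (-10) = +11°C.
Density altitude = 12500 + 120 × (11) = 12500 + (+1320) = 13820 ft.

13820 ft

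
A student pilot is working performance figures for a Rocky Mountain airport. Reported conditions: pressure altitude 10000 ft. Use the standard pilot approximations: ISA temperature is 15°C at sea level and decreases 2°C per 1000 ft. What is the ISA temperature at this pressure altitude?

ISA temperature = 15 − 2 × (10000/1000) = 15 − 20 = -5°C.

-5°C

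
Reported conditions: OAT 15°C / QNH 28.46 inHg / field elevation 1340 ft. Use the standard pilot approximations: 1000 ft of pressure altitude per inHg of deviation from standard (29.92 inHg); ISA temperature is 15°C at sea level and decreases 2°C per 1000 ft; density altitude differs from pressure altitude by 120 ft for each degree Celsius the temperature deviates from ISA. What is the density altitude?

Pressure altitude = 1340 + (29.92 − 28.46) × 1000 = 1340 + (+1460) = 2800 ft.
ISA temperature at 2800 ft = 15 − 2 × (2800/1000) = 9.4°C.
ISA deviation = 15 − 9.4 = +5.6°C.
Density altitude = 2800 + 120 × (5.6) = 3472 ft.

3472 ft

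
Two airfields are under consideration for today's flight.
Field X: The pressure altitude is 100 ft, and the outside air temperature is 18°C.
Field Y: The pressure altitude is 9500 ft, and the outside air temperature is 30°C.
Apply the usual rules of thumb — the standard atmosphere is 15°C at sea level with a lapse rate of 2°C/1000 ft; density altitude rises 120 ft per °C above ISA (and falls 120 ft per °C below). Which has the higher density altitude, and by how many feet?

Field X: ISA temp = 14.8°C, deviation +3.2°C, DA = 100 + 120 × 3.2 = 484 ft.
Field Y: ISA temp = -4°C, deviation +34°C, DA = 9500 + 120 × 34 = 13580 ft.
Field Y is higher by 13580 − 484 = 13096 ft.

Field Y by 13096 ft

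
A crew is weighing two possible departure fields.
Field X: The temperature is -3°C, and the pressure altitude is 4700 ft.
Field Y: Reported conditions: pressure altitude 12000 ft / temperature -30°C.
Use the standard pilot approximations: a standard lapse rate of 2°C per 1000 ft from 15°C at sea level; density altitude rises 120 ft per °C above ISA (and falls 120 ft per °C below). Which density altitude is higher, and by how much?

Field Y by 5812 ft

Field X: ISA temp = 5.6°C, deviation -8.6°C, DA = 4700 + 120 × (-8.6) = 3668 ft.
Field Y: ISA temp = -9°C, deviation -21°C, DA = 12000 + 120 × (-21) = 9480 ft.
Field Y is higher by 9480 − 3668 = 5812 ft.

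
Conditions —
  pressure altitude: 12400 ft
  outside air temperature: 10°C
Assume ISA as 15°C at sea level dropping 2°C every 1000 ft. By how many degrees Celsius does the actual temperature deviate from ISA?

ISA temperature at 12400 ft = 15 − 2 × (12400/1000) = -9.8°C.
Deviation = OAT − ISA = 10 − (-9.8) = +19.8°C.

ISA+19.8°C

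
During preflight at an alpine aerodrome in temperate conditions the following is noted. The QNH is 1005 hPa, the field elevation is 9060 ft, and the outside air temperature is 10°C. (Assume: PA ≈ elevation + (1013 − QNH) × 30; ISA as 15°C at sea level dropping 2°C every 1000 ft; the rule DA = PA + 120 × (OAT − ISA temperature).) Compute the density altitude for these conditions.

Pressure altitude = 9060 + (1013 − 1005) × 30 = 9060 + (+240) = 9300 ft.
ISA temperature at 9300 ft = 15 − 2 × (9300/1000) = -3.6°C.
ISA deviation = 10 − (-3.6) = +13.6°C.
Density altitude = 9300 + 120 × (13.6) = 10932 ft.

10932 ft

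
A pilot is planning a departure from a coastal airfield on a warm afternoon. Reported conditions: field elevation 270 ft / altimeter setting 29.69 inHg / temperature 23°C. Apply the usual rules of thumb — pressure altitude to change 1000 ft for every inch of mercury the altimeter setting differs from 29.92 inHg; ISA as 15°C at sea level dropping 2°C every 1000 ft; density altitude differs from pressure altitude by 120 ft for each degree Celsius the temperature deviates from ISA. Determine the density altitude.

Pressure altitude = 270 + (29.92 − 29.69) × 1000 = 270 + (+230) = 500 ft.
ISA temperature at 500 ft = 15 − 2 × (500/1000) = 14°C.
ISA deviation = 23 − 14 = +9°C.
Density altitude = 500 + 120 × (9) = 1580 ft.

1580 ft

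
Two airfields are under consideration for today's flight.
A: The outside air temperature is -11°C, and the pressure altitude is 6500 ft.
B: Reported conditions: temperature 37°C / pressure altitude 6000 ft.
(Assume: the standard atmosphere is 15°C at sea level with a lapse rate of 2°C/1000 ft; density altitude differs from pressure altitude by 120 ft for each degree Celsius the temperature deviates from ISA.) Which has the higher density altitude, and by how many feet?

B by 5140 ft

A: ISA temp = 2°C, deviation -13°C, DA = 6500 + 120 × (-13) = 4940 ft.
B: ISA temp = 3°C, deviation +34°C, DA = 6000 + 120 × 34 = 10080 ft.
B is higher by 10080 − 4940 = 5140 ft.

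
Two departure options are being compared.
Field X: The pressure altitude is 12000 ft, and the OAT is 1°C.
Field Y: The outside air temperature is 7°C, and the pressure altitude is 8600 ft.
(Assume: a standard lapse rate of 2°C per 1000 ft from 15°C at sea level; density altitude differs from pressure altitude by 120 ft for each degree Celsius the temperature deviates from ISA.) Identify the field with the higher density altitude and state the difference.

Field X: ISA temp = -9°C, deviation +10°C, DA = 12000 + 120 × 10 = 13200 ft.
Field Y: ISA temp = -2.2°C, deviation +9.2°C, DA = 8600 + 120 × 9.2 = 9704 ft.
Field X is higher by 13200 − 9704 = 3496 ft.

Field X by 3496 ft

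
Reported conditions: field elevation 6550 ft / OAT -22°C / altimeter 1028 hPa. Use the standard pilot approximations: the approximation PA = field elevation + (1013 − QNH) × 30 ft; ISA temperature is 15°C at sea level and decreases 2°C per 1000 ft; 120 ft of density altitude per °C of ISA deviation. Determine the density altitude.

Pressure altitude = 6550 + (1013 − 1028) × 30 = 6550 + (-450) = 6100 ft.
ISA temperature at 6100 ft = 15 − 2 × (6100/1000) = 2.8°C.
ISA deviation = -22 − 2.8 = -24.8°C.
Density altitude = 6100 + 120 × (-24.8) = 3124 ft.

3124 ft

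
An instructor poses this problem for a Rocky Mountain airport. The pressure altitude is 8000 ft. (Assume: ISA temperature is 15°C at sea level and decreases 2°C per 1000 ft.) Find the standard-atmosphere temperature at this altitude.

-1°C

ISA temperature = 15 − 2 × (8000/1000) = 15 − 16 = -1°C.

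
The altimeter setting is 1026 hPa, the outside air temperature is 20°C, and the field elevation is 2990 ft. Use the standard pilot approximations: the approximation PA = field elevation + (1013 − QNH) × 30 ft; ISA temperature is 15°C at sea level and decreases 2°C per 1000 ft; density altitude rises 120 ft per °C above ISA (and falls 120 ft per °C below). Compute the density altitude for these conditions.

3824 ft

Pressure altitude = 2990 + (1013 − 1026) × 30 = 2990 + (-390) = 2600 ft.
ISA temperature at 2600 ft = 15 − 2 × (2600/1000) = 9.8°C.
ISA deviation = 20 − 9.8 = +10.2°C.
Density altitude = 2600 + 120 × (10.2) = 3824 ft.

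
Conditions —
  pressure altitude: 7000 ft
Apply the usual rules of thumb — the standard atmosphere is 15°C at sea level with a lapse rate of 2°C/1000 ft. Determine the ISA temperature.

ISA temperature = 15 − 2 × (7000/1000) = 15 − 14 = 1°C.

1°C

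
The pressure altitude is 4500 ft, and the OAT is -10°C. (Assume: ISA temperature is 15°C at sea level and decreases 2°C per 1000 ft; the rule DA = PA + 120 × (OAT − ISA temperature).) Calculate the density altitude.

2580 ft

ISA temperature at 4500 ft = 15 − 2 × (4500/1000) = 6°C.
ISA deviation = -10 − 6 = -16°C.
Density altitude = 4500 + 120 × (-16) = 4500 + (-1920) = 2580 ft.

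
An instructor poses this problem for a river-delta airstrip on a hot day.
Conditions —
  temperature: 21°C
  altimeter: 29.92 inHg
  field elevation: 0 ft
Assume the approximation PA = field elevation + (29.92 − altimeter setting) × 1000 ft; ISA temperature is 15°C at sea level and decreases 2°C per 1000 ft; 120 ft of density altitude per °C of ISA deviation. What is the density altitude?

Pressure altitude = 0 + (29.92 − 29.92) × 1000 = 0 + (0) = 0 ft.
ISA temperature at 0 ft = 15 − 2 × (0/1000) = 15°C.
ISA deviation = 21 − 15 = +6°C.
Density altitude = 0 + 120 × (6) = 720 ft.

720 ft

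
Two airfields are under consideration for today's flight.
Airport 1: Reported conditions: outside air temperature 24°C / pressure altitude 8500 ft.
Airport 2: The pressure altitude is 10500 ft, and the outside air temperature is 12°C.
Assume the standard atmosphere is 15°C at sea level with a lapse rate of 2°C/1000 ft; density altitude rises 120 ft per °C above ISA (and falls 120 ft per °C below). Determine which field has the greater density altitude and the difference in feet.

Airport 2 by 1040 ft

Airport 1: ISA temp = -2°C, deviation +26°C, DA = 8500 + 120 × 26 = 11620 ft.
Airport 2: ISA temp = -6°C, deviation +18°C, DA = 10500 + 120 × 18 = 12660 ft.
Airport 2 is higher by 12660 − 11620 = 1040 ft.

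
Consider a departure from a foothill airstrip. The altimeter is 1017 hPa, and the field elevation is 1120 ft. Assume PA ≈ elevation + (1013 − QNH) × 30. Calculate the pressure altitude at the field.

1000 ft

Pressure correction = (1013 − 1017) × 30 = -120 ft.
Pressure altitude = 1120 + (-120) = 1000 ft.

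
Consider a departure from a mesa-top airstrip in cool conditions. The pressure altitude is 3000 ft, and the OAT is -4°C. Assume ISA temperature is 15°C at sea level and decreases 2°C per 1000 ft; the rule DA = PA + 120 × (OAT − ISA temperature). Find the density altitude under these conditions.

1440 ft

ISA temperature at 3000 ft = 15 − 2 × (3000/1000) = 9°C.
ISA deviation = -4 − 9 = -13°C.
Density altitude = 3000 + 120 × (-13) = 3000 + (-1560) = 1440 ft.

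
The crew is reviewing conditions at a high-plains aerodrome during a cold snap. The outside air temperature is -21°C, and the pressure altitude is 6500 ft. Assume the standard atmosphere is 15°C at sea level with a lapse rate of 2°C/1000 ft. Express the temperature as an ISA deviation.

ISA-23°C

ISA temperature at 6500 ft = 15 − 2 × (6500/1000) = 2°C.
Deviation = OAT − ISA = -21 − 2 = -23°C.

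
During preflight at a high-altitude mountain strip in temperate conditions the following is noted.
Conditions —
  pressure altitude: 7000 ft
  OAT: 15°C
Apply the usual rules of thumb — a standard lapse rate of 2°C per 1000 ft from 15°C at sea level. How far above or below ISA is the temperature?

ISA+14°C

ISA temperature at 7000 ft = 15 − 2 × (7000/1000) = 1°C.
Deviation = OAT − ISA = 15 − 1 = +14°C.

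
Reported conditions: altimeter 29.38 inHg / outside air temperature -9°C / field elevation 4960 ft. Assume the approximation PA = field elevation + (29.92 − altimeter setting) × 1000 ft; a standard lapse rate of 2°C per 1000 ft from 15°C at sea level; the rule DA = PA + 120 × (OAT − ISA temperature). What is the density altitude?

3940 ft

Pressure altitude = 4960 + (29.92 − 29.38) × 1000 = 4960 + (+540) = 5500 ft.
ISA temperature at 5500 ft = 15 − 2 × (5500/1000) = 4°C.
ISA deviation = -9 − 4 = -13°C.
Density altitude = 5500 + 120 × (-13) = 3940 ft.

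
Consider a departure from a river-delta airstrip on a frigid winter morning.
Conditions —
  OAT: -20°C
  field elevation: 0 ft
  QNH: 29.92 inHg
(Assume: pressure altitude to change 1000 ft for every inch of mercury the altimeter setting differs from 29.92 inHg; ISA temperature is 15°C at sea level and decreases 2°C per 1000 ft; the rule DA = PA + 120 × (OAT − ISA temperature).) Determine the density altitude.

-4200 ft

Pressure altitude = 0 + (29.92 − 29.92) × 1000 = 0 + (0) = 0 ft.
ISA temperature at 0 ft = 15 − 2 × (0/1000) = 15°C.
ISA deviation = -20 − 15 = -35°C.
Density altitude = 0 + 120 × (-35) = -4200 ft.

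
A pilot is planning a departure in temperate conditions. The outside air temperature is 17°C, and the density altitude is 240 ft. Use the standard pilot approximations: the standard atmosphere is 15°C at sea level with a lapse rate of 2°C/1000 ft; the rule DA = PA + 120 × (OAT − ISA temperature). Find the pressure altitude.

DA = PA + 120 × (OAT − (15 − 2·PA/1000)) = PA + 120·OAT − 1800 + 0.24·PA = 1.24·PA + 120·OAT − 1800.
So 1.24·PA = 240 − 120 × 17 + 1800 = 0.
PA = 0 / 1.24 = 0 ft.

0 ft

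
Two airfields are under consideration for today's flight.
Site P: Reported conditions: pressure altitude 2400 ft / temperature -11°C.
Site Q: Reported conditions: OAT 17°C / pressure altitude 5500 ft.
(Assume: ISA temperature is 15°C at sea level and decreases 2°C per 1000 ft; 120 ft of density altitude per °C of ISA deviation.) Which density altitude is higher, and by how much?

Site P: ISA temp = 10.2°C, deviation -21.2°C, DA = 2400 + 120 × (-21.2) = -144 ft.
Site Q: ISA temp = 4°C, deviation +13°C, DA = 5500 + 120 × 13 = 7060 ft.
Site Q is higher by 7060 − (-144) = 7204 ft.

Site Q by 7204 ft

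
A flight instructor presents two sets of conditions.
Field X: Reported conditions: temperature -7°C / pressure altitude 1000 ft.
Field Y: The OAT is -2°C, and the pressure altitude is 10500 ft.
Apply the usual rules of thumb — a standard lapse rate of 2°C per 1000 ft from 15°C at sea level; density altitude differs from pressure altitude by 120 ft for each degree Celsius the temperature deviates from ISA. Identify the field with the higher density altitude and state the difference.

Field X: ISA temp = 13°C, deviation -20°C, DA = 1000 + 120 × (-20) = -1400 ft.
Field Y: ISA temp = -6°C, deviation +4°C, DA = 10500 + 120 × 4 = 10980 ft.
Field Y is higher by 10980 − (-1400) = 12380 ft.

Field Y by 12380 ft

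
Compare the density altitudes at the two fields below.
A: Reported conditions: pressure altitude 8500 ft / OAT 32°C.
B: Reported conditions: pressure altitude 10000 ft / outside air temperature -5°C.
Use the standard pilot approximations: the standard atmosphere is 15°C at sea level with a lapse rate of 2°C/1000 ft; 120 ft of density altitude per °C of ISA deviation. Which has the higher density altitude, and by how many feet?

A: ISA temp = -2°C, deviation +34°C, DA = 8500 + 120 × 34 = 12580 ft.
B: ISA temp = -5°C, deviation 0°C, DA = 10000 + 120 × 0 = 10000 ft.
A is higher by 12580 − 10000 = 2580 ft.

A by 2580 ft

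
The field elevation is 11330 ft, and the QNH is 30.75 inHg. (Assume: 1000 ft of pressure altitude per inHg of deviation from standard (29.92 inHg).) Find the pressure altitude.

10500 ft

Pressure correction = (29.92 − 30.75) × 1000 = -830 ft.
Pressure altitude = 11330 + (-830) = 10500 ft.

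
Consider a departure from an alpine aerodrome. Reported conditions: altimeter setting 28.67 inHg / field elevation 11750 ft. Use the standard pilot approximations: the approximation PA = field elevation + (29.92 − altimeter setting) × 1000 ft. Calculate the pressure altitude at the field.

Pressure correction = (29.92 − 28.67) × 1000 = +1250 ft.
Pressure altitude = 11750 + (+1250) = 13000 ft.

13000 ft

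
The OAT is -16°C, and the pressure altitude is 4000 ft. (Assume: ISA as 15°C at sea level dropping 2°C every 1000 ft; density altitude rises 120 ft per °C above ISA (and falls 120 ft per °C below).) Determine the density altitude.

ISA temperature at 4000 ft = 15 − 2 × (4000/1000) = 7°C.
ISA deviation = -16 − 7 = -23°C.
Density altitude = 4000 + 120 × (-23) = 4000 + (-2760) = 1240 ft.

1240 ft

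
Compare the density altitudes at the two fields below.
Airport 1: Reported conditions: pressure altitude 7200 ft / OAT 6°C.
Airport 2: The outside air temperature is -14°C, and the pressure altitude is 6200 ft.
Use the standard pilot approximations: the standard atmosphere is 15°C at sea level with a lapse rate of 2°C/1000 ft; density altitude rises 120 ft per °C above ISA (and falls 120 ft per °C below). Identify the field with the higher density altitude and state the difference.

Airport 1 by 3640 ft

Airport 1: ISA temp = 0.6°C, deviation +5.4°C, DA = 7200 + 120 × 5.4 = 7848 ft.
Airport 2: ISA temp = 2.6°C, deviation -16.6°C, DA = 6200 + 120 × (-16.6) = 4208 ft.
Airport 1 is higher by 7848 − 4208 = 3640 ft.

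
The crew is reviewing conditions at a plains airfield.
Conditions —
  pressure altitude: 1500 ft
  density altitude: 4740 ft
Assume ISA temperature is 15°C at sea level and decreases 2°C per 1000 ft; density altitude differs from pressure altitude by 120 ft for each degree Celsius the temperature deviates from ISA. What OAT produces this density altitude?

Density altitude − pressure altitude = 4740 − 1500 = +3240 ft.
At 120 ft/°C that is an ISA deviation of 3240/120 = +27°C.
ISA temperature at 1500 ft = 15 − 2 × (1500/1000) = 12°C.
OAT = ISA + deviation = 12 + (+27) = 39°C.

39°C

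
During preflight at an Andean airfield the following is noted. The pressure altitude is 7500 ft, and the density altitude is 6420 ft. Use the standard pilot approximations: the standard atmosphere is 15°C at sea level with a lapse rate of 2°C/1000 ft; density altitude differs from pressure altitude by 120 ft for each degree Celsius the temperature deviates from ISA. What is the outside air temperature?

Density altitude − pressure altitude = 6420 − 7500 = -1080 ft.
At 120 ft/°C that is an ISA deviation of -1080/120 = -9°C.
ISA temperature at 7500 ft = 15 − 2 × (7500/1000) = 0°C.
OAT = ISA + deviation = 0 + (-9) = -9°C.

-9°C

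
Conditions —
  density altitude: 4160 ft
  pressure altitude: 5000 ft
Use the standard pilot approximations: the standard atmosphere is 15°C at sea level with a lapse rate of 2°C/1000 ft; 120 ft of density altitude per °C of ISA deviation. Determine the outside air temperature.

-2°C

Density altitude − pressure altitude = 4160 − 5000 = -840 ft.
At 120 ft/°C that is an ISA deviation of -840/120 = -7°C.
ISA temperature at 5000 ft = 15 − 2 × (5000/1000) = 5°C.
OAT = ISA + deviation = 5 + (-7) = -2°C.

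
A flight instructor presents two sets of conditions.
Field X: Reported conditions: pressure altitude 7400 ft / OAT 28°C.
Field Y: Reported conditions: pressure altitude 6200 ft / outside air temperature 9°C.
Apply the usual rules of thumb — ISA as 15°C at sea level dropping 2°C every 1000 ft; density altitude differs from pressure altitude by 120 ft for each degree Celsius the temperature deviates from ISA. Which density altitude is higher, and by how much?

Field X by 3768 ft

Field X: ISA temp = 0.2°C, deviation +27.8°C, DA = 7400 + 120 × 27.8 = 10736 ft.
Field Y: ISA temp = 2.6°C, deviation +6.4°C, DA = 6200 + 120 × 6.4 = 6968 ft.
Field X is higher by 10736 − 6968 = 3768 ft.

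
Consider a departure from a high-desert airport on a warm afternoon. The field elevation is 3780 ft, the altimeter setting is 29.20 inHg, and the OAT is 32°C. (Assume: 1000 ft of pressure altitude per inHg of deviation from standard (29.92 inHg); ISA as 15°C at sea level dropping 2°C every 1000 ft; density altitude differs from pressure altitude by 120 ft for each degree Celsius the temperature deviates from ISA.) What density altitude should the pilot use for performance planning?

7620 ft

Pressure altitude = 3780 + (29.92 − 29.20) × 1000 = 3780 + (+720) = 4500 ft.
ISA temperature at 4500 ft = 15 − 2 × (4500/1000) = 6°C.
ISA deviation = 32 − 6 = +26°C.
Density altitude = 4500 + 120 × (26) = 7620 ft.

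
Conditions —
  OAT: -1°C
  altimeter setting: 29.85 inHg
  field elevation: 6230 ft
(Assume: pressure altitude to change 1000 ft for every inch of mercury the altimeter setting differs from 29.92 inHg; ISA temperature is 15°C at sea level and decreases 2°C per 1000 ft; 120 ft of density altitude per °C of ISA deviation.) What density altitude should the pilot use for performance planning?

Pressure altitude = 6230 + (29.92 − 29.85) × 1000 = 6230 + (+70) = 6300 ft.
ISA temperature at 6300 ft = 15 − 2 × (6300/1000) = 2.4°C.
ISA deviation = -1 − 2.4 = -3.4°C.
Density altitude = 6300 + 120 × (-3.4) = 5892 ft.

5892 ft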